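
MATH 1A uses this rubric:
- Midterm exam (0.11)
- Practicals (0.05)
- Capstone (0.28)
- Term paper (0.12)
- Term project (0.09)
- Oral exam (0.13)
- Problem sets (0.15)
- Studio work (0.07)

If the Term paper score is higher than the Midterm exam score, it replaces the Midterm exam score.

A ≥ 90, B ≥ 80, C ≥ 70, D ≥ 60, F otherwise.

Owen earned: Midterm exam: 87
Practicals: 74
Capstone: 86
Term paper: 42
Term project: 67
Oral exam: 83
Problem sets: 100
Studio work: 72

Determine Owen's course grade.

Term paper (42) ≤ Midterm exam (87), so Midterm exam stays at 87.
Weighted total:
  Midterm exam 87 × 0.11 = 9.57
  Practicals 74 × 0.05 = 3.7
  Capstone 86 × 0.28 = 24.08
  Term paper 42 × 0.12 = 5.04
  Term project 67 × 0.09 = 6.03
  Oral exam 83 × 0.13 = 10.79
  Problem sets 100 × 0.15 = 15
  Studio work 72 × 0.07 = 5.04
Sum = 79.25
79.25 is ≥ 70 and < 80 → C

C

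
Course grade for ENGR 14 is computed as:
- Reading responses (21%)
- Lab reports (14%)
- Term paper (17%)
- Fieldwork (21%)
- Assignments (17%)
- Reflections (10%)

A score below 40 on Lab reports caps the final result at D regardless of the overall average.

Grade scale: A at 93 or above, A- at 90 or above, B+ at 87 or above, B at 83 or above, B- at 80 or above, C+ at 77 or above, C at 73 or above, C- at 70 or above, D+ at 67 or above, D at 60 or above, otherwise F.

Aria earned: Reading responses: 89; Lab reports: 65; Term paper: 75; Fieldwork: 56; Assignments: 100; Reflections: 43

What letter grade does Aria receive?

C

Lab reports score 65 ≥ 40: minimum met.
Weighted total:
  Reading responses 89 × 0.21 = 18.69
  Lab reports 65 × 0.14 = 9.1
  Term paper 75 × 0.17 = 12.75
  Fieldwork 56 × 0.21 = 11.76
  Assignments 100 × 0.17 = 17
  Reflections 43 × 0.1 = 4.3
Sum = 73.6
73.6 is ≥ 73 and < 77 → C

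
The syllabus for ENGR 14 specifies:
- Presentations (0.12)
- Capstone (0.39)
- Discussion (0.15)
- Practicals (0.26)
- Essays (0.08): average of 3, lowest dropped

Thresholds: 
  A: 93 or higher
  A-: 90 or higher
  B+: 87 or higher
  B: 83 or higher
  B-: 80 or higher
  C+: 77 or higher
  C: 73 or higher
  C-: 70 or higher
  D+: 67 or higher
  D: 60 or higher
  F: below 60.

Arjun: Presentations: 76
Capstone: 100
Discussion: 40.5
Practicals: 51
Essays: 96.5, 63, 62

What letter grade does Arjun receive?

Essays: drop 62 → average of remaining 2 = 159.5/2 = 79.75
Weighted total:
  Presentations 76 × 0.12 = 9.12
  Capstone 100 × 0.39 = 39
  Discussion 40.5 × 0.15 = 6.075
  Practicals 51 × 0.26 = 13.26
  Essays 79.75 × 0.08 = 6.38
Sum = 73.835
73.835 is ≥ 73 and < 77 → C

C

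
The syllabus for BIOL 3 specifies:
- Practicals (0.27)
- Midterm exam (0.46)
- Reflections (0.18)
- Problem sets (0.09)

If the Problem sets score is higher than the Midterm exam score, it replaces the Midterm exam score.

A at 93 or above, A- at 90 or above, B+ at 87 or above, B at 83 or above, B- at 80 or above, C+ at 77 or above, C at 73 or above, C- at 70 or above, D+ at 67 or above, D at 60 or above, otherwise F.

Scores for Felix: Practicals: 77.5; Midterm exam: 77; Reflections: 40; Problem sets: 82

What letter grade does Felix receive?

C

Problem sets (82) > Midterm exam (77), so Midterm exam counts as 82.
Weighted total:
  Practicals 77.5 × 0.27 = 20.925
  Midterm exam 82 × 0.46 = 37.72
  Reflections 40 × 0.18 = 7.2
  Problem sets 82 × 0.09 = 7.38
Sum = 73.225
73.225 is ≥ 73 and < 77 → C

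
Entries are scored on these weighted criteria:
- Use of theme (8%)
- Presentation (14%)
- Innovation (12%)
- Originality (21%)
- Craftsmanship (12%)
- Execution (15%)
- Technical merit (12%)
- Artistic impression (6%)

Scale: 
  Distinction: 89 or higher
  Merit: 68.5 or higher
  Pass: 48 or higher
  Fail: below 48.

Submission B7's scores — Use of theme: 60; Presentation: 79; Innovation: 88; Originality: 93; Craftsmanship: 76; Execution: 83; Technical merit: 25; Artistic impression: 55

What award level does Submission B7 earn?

Weighted total:
  Use of theme 60 × 0.08 = 4.8
  Presentation 79 × 0.14 = 11.06
  Innovation 88 × 0.12 = 10.56
  Originality 93 × 0.21 = 19.53
  Craftsmanship 76 × 0.12 = 9.12
  Execution 83 × 0.15 = 12.45
  Technical merit 25 × 0.12 = 3
  Artistic impression 55 × 0.06 = 3.3
Sum = 73.82
73.82 is ≥ 68.5 and < 89 → Merit

Merit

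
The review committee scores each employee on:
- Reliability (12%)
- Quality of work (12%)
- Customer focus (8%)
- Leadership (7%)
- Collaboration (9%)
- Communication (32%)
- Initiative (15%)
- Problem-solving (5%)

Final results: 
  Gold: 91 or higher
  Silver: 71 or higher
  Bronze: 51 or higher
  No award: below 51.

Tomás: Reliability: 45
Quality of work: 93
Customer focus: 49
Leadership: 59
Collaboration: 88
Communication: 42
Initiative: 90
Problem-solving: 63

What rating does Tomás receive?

Weighted total:
  Reliability 45 × 0.12 = 5.4
  Quality of work 93 × 0.12 = 11.16
  Customer focus 49 × 0.08 = 3.92
  Leadership 59 × 0.07 = 4.13
  Collaboration 88 × 0.09 = 7.92
  Communication 42 × 0.32 = 13.44
  Initiative 90 × 0.15 = 13.5
  Problem-solving 63 × 0.05 = 3.15
Sum = 62.62
62.62 is ≥ 51 and < 71 → Bronze

Bronze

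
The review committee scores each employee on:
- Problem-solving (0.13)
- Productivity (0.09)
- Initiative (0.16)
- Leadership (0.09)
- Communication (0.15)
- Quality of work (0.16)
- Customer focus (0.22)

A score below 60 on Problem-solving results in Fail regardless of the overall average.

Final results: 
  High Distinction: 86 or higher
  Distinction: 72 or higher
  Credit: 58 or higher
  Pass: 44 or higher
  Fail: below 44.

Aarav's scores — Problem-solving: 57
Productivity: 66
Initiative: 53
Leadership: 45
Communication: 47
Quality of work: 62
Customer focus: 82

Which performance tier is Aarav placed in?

Fail

Problem-solving score 57 < 60: minimum not met.
Weighted total:
  Problem-solving 57 × 0.13 = 7.41
  Productivity 66 × 0.09 = 5.94
  Initiative 53 × 0.16 = 8.48
  Leadership 45 × 0.09 = 4.05
  Communication 47 × 0.15 = 7.05
  Quality of work 62 × 0.16 = 9.92
  Customer focus 82 × 0.22 = 18.04
Sum = 60.89
Because the Problem-solving minimum was not met, the result is Fail.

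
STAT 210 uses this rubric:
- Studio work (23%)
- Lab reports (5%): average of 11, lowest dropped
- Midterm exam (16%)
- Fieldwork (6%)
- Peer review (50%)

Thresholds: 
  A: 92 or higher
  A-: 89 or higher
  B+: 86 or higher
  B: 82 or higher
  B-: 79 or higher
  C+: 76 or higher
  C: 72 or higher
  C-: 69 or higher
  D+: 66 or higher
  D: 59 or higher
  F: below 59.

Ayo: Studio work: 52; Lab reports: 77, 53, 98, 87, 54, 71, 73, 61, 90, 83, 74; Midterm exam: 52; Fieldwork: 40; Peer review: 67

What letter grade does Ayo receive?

D

Lab reports: drop 53 → average of remaining 10 = 768/10 = 76.8
Weighted total:
  Studio work 52 × 0.23 = 11.96
  Lab reports 76.8 × 0.05 = 3.84
  Midterm exam 52 × 0.16 = 8.32
  Fieldwork 40 × 0.06 = 2.4
  Peer review 67 × 0.5 = 33.5
Sum = 60.02
60.02 is ≥ 59 and < 66 → D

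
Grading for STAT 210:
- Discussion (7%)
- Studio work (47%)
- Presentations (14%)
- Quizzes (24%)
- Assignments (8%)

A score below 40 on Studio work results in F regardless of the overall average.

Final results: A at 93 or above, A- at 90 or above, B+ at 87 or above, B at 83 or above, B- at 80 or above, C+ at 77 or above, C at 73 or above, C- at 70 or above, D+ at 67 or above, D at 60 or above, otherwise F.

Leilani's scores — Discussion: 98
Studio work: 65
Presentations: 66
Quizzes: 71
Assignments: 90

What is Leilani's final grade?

C-

Studio work score 65 ≥ 40: minimum met.
Weighted total:
  Discussion 98 × 0.07 = 6.86
  Studio work 65 × 0.47 = 30.55
  Presentations 66 × 0.14 = 9.24
  Quizzes 71 × 0.24 = 17.04
  Assignments 90 × 0.08 = 7.2
Sum = 70.89
70.89 is ≥ 70 and < 73 → C-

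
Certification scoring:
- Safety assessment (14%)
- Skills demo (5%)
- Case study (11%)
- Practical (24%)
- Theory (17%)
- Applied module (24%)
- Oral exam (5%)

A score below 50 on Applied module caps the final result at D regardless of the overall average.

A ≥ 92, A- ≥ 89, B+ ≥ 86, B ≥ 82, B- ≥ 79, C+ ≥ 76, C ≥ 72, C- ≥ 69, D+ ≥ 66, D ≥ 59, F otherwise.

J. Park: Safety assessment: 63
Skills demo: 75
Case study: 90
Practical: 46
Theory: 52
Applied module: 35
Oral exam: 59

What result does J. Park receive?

F

Applied module score 35 < 50: minimum not met.
Weighted total:
  Safety assessment 63 × 0.14 = 8.82
  Skills demo 75 × 0.05 = 3.75
  Case study 90 × 0.11 = 9.9
  Practical 46 × 0.24 = 11.04
  Theory 52 × 0.17 = 8.84
  Applied module 35 × 0.24 = 8.4
  Oral exam 59 × 0.05 = 2.95
Sum = 53.7
53.7 would be F; cap at D applies → F.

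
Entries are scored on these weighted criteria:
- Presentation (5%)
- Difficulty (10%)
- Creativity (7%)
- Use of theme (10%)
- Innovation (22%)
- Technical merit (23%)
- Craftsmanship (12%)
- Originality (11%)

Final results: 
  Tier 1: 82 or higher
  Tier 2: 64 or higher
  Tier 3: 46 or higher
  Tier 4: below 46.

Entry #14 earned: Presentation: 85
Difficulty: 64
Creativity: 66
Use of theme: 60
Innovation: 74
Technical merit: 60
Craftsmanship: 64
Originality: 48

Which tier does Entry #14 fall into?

Tier 2

Weighted total:
  Presentation 85 × 0.05 = 4.25
  Difficulty 64 × 0.1 = 6.4
  Creativity 66 × 0.07 = 4.62
  Use of theme 60 × 0.1 = 6
  Innovation 74 × 0.22 = 16.28
  Technical merit 60 × 0.23 = 13.8
  Craftsmanship 64 × 0.12 = 7.68
  Originality 48 × 0.11 = 5.28
Sum = 64.31
64.31 is ≥ 64 and < 82 → Tier 2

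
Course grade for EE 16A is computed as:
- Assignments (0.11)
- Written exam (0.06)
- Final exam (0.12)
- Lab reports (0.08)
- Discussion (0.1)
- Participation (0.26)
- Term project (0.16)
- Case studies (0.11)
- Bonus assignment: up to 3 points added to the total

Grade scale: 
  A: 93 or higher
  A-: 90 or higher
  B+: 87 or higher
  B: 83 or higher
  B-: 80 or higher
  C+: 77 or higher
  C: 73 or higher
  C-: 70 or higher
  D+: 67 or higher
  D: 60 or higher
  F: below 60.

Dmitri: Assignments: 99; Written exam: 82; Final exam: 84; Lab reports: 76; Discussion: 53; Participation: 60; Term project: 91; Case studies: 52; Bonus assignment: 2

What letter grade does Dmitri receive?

C

Weighted total:
  Assignments 99 × 0.11 = 10.89
  Written exam 82 × 0.06 = 4.92
  Final exam 84 × 0.12 = 10.08
  Lab reports 76 × 0.08 = 6.08
  Discussion 53 × 0.1 = 5.3
  Participation 60 × 0.26 = 15.6
  Term project 91 × 0.16 = 14.56
  Case studies 52 × 0.11 = 5.72
Sum = 73.15
Bonus assignment: 73.15 + 2 = 75.15
75.15 is ≥ 73 and < 77 → C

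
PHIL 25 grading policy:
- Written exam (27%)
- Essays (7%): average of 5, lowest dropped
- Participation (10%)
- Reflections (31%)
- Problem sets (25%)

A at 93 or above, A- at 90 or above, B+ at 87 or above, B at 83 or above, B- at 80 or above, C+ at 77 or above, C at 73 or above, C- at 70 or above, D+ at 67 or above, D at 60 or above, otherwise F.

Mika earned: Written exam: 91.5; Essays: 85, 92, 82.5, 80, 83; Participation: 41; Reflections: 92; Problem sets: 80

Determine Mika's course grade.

B

Essays: drop 80 → average of remaining 4 = 342.5/4 = 85.625
Weighted total:
  Written exam 91.5 × 0.27 = 24.705
  Essays 85.625 × 0.07 = 5.99375
  Participation 41 × 0.1 = 4.1
  Reflections 92 × 0.31 = 28.52
  Problem sets 80 × 0.25 = 20
Sum = 83.31875
83.31875 is ≥ 83 and < 87 → B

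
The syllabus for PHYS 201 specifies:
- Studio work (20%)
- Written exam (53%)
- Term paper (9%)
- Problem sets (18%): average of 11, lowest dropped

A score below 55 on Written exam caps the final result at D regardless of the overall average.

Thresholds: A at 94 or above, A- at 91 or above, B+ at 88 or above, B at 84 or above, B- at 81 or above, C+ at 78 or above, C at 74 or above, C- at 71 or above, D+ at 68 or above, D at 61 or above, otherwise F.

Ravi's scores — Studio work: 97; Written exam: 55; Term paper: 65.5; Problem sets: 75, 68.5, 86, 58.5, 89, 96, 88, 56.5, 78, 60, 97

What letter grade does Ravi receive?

Problem sets: drop 56.5 → average of remaining 10 = 796/10 = 79.6
Written exam score 55 ≥ 55: minimum met.
Weighted total:
  Studio work 97 × 0.2 = 19.4
  Written exam 55 × 0.53 = 29.15
  Term paper 65.5 × 0.09 = 5.895
  Problem sets 79.6 × 0.18 = 14.328
Sum = 68.773
68.773 is ≥ 68 and < 71 → D+

D+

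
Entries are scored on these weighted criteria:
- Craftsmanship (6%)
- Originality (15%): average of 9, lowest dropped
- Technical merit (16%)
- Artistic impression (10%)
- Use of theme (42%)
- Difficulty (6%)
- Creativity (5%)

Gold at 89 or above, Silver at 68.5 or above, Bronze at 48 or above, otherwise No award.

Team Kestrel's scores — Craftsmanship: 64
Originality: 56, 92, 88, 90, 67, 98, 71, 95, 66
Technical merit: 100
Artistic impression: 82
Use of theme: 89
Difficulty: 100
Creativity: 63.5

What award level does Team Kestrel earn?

Silver

Originality: drop 56 → average of remaining 8 = 667/8 = 83.375
Weighted total:
  Craftsmanship 64 × 0.06 = 3.84
  Originality 83.375 × 0.15 = 12.50625
  Technical merit 100 × 0.16 = 16
  Artistic impression 82 × 0.1 = 8.2
  Use of theme 89 × 0.42 = 37.38
  Difficulty 100 × 0.06 = 6
  Creativity 63.5 × 0.05 = 3.175
Sum = 87.10125
87.10125 is ≥ 68.5 and < 89 → Silver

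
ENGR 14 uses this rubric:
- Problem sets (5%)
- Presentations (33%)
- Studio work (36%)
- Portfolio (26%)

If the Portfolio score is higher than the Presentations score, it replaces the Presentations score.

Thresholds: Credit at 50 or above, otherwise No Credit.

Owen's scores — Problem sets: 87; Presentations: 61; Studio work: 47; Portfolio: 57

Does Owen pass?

Portfolio (57) ≤ Presentations (61), so Presentations stays at 61.
Weighted total:
  Problem sets 87 × 0.05 = 4.35
  Presentations 61 × 0.33 = 20.13
  Studio work 47 × 0.36 = 16.92
  Portfolio 57 × 0.26 = 14.82
Sum = 56.22
56.22 ≥ 50 → Credit

Credit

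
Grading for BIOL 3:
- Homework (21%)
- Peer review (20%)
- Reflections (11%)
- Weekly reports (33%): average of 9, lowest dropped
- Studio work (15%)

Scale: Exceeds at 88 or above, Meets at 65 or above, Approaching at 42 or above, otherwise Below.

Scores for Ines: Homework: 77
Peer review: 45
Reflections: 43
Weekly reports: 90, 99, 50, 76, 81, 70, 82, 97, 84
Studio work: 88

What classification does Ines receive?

Weekly reports: drop 50 → average of remaining 8 = 679/8 = 84.875
Weighted total:
  Homework 77 × 0.21 = 16.17
  Peer review 45 × 0.2 = 9
  Reflections 43 × 0.11 = 4.73
  Weekly reports 84.875 × 0.33 = 28.00875
  Studio work 88 × 0.15 = 13.2
Sum = 71.10875
71.10875 is ≥ 65 and < 88 → Meets

Meets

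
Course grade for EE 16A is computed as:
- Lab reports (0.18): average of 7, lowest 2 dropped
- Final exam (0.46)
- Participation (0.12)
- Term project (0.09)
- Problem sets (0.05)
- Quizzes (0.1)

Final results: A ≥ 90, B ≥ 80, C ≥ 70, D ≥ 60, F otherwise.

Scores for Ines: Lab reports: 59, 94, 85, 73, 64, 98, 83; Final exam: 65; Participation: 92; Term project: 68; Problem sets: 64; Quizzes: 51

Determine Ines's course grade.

C

Lab reports: drop 59, 64 → average of remaining 5 = 433/5 = 86.6
Weighted total:
  Lab reports 86.6 × 0.18 = 15.588
  Final exam 65 × 0.46 = 29.9
  Participation 92 × 0.12 = 11.04
  Term project 68 × 0.09 = 6.12
  Problem sets 64 × 0.05 = 3.2
  Quizzes 51 × 0.1 = 5.1
Sum = 70.948
70.948 is ≥ 70 and < 80 → C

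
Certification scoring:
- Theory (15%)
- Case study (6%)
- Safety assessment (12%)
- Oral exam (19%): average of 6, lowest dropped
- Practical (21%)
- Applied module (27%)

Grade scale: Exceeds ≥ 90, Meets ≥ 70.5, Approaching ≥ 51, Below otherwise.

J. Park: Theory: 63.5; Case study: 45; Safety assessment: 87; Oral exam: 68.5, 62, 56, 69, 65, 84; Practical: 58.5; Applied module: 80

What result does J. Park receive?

Approaching

Oral exam: drop 56 → average of remaining 5 = 348.5/5 = 69.7
Weighted total:
  Theory 63.5 × 0.15 = 9.525
  Case study 45 × 0.06 = 2.7
  Safety assessment 87 × 0.12 = 10.44
  Oral exam 69.7 × 0.19 = 13.243
  Practical 58.5 × 0.21 = 12.285
  Applied module 80 × 0.27 = 21.6
Sum = 69.793
69.793 is ≥ 51 and < 70.5 → Approaching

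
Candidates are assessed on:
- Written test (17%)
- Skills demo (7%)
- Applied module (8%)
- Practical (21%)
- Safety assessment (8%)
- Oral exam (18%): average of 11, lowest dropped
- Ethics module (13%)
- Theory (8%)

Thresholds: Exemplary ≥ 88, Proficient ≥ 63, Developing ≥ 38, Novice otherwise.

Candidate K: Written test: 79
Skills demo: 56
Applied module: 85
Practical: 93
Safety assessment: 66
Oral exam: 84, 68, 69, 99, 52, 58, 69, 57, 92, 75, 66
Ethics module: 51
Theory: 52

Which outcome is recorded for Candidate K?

Proficient

Oral exam: drop 52 → average of remaining 10 = 737/10 = 73.7
Weighted total:
  Written test 79 × 0.17 = 13.43
  Skills demo 56 × 0.07 = 3.92
  Applied module 85 × 0.08 = 6.8
  Practical 93 × 0.21 = 19.53
  Safety assessment 66 × 0.08 = 5.28
  Oral exam 73.7 × 0.18 = 13.266
  Ethics module 51 × 0.13 = 6.63
  Theory 52 × 0.08 = 4.16
Sum = 73.016
73.016 is ≥ 63 and < 88 → Proficient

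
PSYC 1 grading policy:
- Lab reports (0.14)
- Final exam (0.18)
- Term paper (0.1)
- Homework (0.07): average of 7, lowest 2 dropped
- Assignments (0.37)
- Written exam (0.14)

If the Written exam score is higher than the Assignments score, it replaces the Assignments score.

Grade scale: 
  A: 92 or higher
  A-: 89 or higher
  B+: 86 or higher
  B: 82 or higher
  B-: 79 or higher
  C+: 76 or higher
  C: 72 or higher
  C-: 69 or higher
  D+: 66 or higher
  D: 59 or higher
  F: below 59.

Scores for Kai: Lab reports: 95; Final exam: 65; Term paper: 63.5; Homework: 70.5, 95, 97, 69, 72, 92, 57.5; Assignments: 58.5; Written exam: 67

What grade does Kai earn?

Homework: drop 57.5, 69 → average of remaining 5 = 426.5/5 = 85.3
Written exam (67) > Assignments (58.5), so Assignments counts as 67.
Weighted total:
  Lab reports 95 × 0.14 = 13.3
  Final exam 65 × 0.18 = 11.7
  Term paper 63.5 × 0.1 = 6.35
  Homework 85.3 × 0.07 = 5.971
  Assignments 67 × 0.37 = 24.79
  Written exam 67 × 0.14 = 9.38
Sum = 71.491
71.491 is ≥ 69 and < 72 → C-

C-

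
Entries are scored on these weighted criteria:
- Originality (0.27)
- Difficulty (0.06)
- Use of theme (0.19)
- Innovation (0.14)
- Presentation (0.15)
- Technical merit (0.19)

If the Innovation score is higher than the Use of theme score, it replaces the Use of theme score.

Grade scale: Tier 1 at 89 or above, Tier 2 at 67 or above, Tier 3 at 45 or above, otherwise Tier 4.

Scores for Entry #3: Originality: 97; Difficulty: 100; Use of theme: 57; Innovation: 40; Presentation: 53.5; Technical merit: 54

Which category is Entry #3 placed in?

Tier 3

Innovation (40) ≤ Use of theme (57), so Use of theme stays at 57.
Weighted total:
  Originality 97 × 0.27 = 26.19
  Difficulty 100 × 0.06 = 6
  Use of theme 57 × 0.19 = 10.83
  Innovation 40 × 0.14 = 5.6
  Presentation 53.5 × 0.15 = 8.025
  Technical merit 54 × 0.19 = 10.26
Sum = 66.905
66.905 is ≥ 45 and < 67 → Tier 3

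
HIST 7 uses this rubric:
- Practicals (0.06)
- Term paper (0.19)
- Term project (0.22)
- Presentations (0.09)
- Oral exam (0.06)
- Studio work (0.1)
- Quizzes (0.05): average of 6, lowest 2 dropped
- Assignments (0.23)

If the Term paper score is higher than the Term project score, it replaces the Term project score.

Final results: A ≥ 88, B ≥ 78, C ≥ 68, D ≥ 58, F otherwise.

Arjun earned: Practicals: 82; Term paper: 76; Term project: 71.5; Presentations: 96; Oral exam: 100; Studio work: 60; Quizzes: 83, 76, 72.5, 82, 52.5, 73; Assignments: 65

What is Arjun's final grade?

Quizzes: drop 52.5, 72.5 → average of remaining 4 = 314/4 = 78.5
Term paper (76) > Term project (71.5), so Term project counts as 76.
Weighted total:
  Practicals 82 × 0.06 = 4.92
  Term paper 76 × 0.19 = 14.44
  Term project 76 × 0.22 = 16.72
  Presentations 96 × 0.09 = 8.64
  Oral exam 100 × 0.06 = 6
  Studio work 60 × 0.1 = 6
  Quizzes 78.5 × 0.05 = 3.925
  Assignments 65 × 0.23 = 14.95
Sum = 75.595
75.595 is ≥ 68 and < 78 → C

C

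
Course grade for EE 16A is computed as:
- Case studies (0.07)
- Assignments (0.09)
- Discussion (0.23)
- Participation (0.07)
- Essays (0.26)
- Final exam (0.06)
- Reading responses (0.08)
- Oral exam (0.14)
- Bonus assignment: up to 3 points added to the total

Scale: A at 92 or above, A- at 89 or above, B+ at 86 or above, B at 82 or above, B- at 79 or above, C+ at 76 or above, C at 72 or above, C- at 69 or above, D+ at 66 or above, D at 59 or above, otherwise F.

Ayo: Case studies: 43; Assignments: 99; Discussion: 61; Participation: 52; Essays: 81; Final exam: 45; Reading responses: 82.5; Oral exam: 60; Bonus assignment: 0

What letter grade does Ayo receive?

D+

Weighted total:
  Case studies 43 × 0.07 = 3.01
  Assignments 99 × 0.09 = 8.91
  Discussion 61 × 0.23 = 14.03
  Participation 52 × 0.07 = 3.64
  Essays 81 × 0.26 = 21.06
  Final exam 45 × 0.06 = 2.7
  Reading responses 82.5 × 0.08 = 6.6
  Oral exam 60 × 0.14 = 8.4
Sum = 68.35
Bonus assignment: 68.35 + 0 = 68.35
68.35 is ≥ 66 and < 69 → D+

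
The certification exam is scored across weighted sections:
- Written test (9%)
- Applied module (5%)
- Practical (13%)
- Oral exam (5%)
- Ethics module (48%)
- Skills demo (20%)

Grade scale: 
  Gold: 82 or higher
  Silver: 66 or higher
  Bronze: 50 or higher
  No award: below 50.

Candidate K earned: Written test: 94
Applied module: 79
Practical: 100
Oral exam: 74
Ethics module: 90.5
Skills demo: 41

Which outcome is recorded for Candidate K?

Silver

Weighted total:
  Written test 94 × 0.09 = 8.46
  Applied module 79 × 0.05 = 3.95
  Practical 100 × 0.13 = 13
  Oral exam 74 × 0.05 = 3.7
  Ethics module 90.5 × 0.48 = 43.44
  Skills demo 41 × 0.2 = 8.2
Sum = 80.75
80.75 is ≥ 66 and < 82 → Silver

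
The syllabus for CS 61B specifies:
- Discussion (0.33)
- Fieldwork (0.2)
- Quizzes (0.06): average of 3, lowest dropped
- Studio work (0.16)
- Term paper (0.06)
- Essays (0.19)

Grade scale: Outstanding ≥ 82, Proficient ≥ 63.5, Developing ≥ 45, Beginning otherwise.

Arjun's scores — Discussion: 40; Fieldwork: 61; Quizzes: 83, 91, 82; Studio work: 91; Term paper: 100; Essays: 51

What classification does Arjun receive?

Quizzes: drop 82 → average of remaining 2 = 174/2 = 87
Weighted total:
  Discussion 40 × 0.33 = 13.2
  Fieldwork 61 × 0.2 = 12.2
  Quizzes 87 × 0.06 = 5.22
  Studio work 91 × 0.16 = 14.56
  Term paper 100 × 0.06 = 6
  Essays 51 × 0.19 = 9.69
Sum = 60.87
60.87 is ≥ 45 and < 63.5 → Developing

Developing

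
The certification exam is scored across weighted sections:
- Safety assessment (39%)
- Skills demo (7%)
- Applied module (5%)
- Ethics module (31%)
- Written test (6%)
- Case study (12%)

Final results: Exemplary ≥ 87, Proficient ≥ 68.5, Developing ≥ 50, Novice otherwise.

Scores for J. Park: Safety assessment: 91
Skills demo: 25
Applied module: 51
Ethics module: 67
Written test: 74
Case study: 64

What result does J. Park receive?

Proficient

Weighted total:
  Safety assessment 91 × 0.39 = 35.49
  Skills demo 25 × 0.07 = 1.75
  Applied module 51 × 0.05 = 2.55
  Ethics module 67 × 0.31 = 20.77
  Written test 74 × 0.06 = 4.44
  Case study 64 × 0.12 = 7.68
Sum = 72.68
72.68 is ≥ 68.5 and < 87 → Proficient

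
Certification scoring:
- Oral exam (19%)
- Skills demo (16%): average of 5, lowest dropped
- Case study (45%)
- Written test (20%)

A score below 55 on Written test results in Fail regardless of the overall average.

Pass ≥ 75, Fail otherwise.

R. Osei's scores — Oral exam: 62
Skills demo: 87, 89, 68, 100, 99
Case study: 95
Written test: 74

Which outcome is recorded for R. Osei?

Skills demo: drop 68 → average of remaining 4 = 375/4 = 93.75
Written test score 74 ≥ 55: minimum met.
Weighted total:
  Oral exam 62 × 0.19 = 11.78
  Skills demo 93.75 × 0.16 = 15
  Case study 95 × 0.45 = 42.75
  Written test 74 × 0.2 = 14.8
Sum = 84.33
84.33 ≥ 75 → Pass

Pass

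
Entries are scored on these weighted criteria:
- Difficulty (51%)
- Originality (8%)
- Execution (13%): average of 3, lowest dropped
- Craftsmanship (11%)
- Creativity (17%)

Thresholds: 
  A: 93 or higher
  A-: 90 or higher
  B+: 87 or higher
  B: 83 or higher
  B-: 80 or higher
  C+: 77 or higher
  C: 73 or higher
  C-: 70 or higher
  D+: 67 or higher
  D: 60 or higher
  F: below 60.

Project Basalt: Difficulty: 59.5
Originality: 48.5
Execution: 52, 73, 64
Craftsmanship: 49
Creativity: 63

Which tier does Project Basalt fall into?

Execution: drop 52 → average of remaining 2 = 137/2 = 68.5
Weighted total:
  Difficulty 59.5 × 0.51 = 30.345
  Originality 48.5 × 0.08 = 3.88
  Execution 68.5 × 0.13 = 8.905
  Craftsmanship 49 × 0.11 = 5.39
  Creativity 63 × 0.17 = 10.71
Sum = 59.23
59.23 < 60 → F

F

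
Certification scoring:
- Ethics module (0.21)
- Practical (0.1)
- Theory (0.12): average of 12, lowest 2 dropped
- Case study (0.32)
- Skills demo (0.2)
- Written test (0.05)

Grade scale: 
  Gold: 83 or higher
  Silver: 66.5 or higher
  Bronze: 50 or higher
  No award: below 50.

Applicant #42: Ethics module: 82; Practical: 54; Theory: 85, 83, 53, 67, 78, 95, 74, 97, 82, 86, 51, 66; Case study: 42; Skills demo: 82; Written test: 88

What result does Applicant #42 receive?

Theory: drop 51, 53 → average of remaining 10 = 813/10 = 81.3
Weighted total:
  Ethics module 82 × 0.21 = 17.22
  Practical 54 × 0.1 = 5.4
  Theory 81.3 × 0.12 = 9.756
  Case study 42 × 0.32 = 13.44
  Skills demo 82 × 0.2 = 16.4
  Written test 88 × 0.05 = 4.4
Sum = 66.616
66.616 is ≥ 66.5 and < 83 → Silver

Silver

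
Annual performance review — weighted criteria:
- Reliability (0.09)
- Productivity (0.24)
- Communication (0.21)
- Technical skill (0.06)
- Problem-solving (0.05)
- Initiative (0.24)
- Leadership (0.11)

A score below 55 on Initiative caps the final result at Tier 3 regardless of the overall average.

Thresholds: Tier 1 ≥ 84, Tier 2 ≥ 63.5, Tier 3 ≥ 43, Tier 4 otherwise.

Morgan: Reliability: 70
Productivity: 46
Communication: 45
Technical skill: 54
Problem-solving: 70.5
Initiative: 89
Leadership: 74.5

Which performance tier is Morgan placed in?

Initiative score 89 ≥ 55: minimum met.
Weighted total:
  Reliability 70 × 0.09 = 6.3
  Productivity 46 × 0.24 = 11.04
  Communication 45 × 0.21 = 9.45
  Technical skill 54 × 0.06 = 3.24
  Problem-solving 70.5 × 0.05 = 3.525
  Initiative 89 × 0.24 = 21.36
  Leadership 74.5 × 0.11 = 8.195
Sum = 63.11
63.11 is ≥ 43 and < 63.5 → Tier 3

Tier 3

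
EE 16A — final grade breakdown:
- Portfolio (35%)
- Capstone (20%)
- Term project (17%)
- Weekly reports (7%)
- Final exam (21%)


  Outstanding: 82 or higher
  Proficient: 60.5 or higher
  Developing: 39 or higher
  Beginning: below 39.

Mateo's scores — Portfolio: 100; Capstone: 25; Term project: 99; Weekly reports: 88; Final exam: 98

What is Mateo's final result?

Weighted total:
  Portfolio 100 × 0.35 = 35
  Capstone 25 × 0.2 = 5
  Term project 99 × 0.17 = 16.83
  Weekly reports 88 × 0.07 = 6.16
  Final exam 98 × 0.21 = 20.58
Sum = 83.57
83.57 ≥ 82 → Outstanding

Outstanding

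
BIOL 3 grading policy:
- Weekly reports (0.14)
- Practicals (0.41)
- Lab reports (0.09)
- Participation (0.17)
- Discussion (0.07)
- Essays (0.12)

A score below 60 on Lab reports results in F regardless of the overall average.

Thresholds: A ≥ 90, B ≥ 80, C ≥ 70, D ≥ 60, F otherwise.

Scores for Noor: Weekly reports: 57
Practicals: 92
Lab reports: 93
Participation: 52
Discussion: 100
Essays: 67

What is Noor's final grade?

Lab reports score 93 ≥ 60: minimum met.
Weighted total:
  Weekly reports 57 × 0.14 = 7.98
  Practicals 92 × 0.41 = 37.72
  Lab reports 93 × 0.09 = 8.37
  Participation 52 × 0.17 = 8.84
  Discussion 100 × 0.07 = 7
  Essays 67 × 0.12 = 8.04
Sum = 77.95
77.95 is ≥ 70 and < 80 → C

C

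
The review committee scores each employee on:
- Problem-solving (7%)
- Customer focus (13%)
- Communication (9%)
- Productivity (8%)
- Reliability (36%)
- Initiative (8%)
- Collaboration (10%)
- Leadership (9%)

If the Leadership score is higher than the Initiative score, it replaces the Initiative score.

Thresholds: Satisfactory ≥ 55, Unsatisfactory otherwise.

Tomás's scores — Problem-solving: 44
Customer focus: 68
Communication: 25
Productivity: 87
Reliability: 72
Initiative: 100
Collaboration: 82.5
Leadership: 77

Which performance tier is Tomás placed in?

Leadership (77) ≤ Initiative (100), so Initiative stays at 100.
Weighted total:
  Problem-solving 44 × 0.07 = 3.08
  Customer focus 68 × 0.13 = 8.84
  Communication 25 × 0.09 = 2.25
  Productivity 87 × 0.08 = 6.96
  Reliability 72 × 0.36 = 25.92
  Initiative 100 × 0.08 = 8
  Collaboration 82.5 × 0.1 = 8.25
  Leadership 77 × 0.09 = 6.93
Sum = 70.23
70.23 ≥ 55 → Satisfactory

Satisfactory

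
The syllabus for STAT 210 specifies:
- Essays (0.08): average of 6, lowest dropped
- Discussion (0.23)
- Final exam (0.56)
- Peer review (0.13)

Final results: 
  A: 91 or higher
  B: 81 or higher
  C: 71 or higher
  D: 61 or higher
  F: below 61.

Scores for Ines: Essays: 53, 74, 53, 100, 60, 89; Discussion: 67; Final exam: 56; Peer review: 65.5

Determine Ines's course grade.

Essays: drop 53 → average of remaining 5 = 376/5 = 75.2
Weighted total:
  Essays 75.2 × 0.08 = 6.016
  Discussion 67 × 0.23 = 15.41
  Final exam 56 × 0.56 = 31.36
  Peer review 65.5 × 0.13 = 8.515
Sum = 61.301
61.301 is ≥ 61 and < 71 → D

D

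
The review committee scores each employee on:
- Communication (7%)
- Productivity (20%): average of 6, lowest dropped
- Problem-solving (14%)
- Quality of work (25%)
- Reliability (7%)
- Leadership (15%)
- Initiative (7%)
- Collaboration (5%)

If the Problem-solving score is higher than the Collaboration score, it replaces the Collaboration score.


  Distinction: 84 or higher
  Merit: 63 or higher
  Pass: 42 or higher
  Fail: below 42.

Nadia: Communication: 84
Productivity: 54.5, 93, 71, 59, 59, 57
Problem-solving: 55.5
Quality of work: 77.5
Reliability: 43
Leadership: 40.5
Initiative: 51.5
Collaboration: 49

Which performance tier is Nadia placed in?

Productivity: drop 54.5 → average of remaining 5 = 339/5 = 67.8
Problem-solving (55.5) > Collaboration (49), so Collaboration counts as 55.5.
Weighted total:
  Communication 84 × 0.07 = 5.88
  Productivity 67.8 × 0.2 = 13.56
  Problem-solving 55.5 × 0.14 = 7.77
  Quality of work 77.5 × 0.25 = 19.375
  Reliability 43 × 0.07 = 3.01
  Leadership 40.5 × 0.15 = 6.075
  Initiative 51.5 × 0.07 = 3.605
  Collaboration 55.5 × 0.05 = 2.775
Sum = 62.05
62.05 is ≥ 42 and < 63 → Pass

Pass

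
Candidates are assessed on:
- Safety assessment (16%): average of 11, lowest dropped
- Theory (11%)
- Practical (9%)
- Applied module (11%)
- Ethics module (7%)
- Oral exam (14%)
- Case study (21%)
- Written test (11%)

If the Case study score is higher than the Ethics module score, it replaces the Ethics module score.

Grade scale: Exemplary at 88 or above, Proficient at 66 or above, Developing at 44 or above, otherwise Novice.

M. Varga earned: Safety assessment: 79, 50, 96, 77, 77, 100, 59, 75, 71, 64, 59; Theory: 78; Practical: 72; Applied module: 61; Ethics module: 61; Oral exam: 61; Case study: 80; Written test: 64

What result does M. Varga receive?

Proficient

Safety assessment: drop 50 → average of remaining 10 = 757/10 = 75.7
Case study (80) > Ethics module (61), so Ethics module counts as 80.
Weighted total:
  Safety assessment 75.7 × 0.16 = 12.112
  Theory 78 × 0.11 = 8.58
  Practical 72 × 0.09 = 6.48
  Applied module 61 × 0.11 = 6.71
  Ethics module 80 × 0.07 = 5.6
  Oral exam 61 × 0.14 = 8.54
  Case study 80 × 0.21 = 16.8
  Written test 64 × 0.11 = 7.04
Sum = 71.862
71.862 is ≥ 66 and < 88 → Proficient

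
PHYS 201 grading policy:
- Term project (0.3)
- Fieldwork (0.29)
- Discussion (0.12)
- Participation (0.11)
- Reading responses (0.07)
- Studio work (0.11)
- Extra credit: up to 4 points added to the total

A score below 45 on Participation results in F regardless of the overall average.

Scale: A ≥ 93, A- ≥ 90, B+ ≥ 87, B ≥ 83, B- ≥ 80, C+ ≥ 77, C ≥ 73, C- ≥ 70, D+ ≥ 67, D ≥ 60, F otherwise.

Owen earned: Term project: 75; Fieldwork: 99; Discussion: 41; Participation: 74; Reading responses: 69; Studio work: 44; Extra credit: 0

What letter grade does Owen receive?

Participation score 74 ≥ 45: minimum met.
Weighted total:
  Term project 75 × 0.3 = 22.5
  Fieldwork 99 × 0.29 = 28.71
  Discussion 41 × 0.12 = 4.92
  Participation 74 × 0.11 = 8.14
  Reading responses 69 × 0.07 = 4.83
  Studio work 44 × 0.11 = 4.84
Sum = 73.94
Extra credit: 73.94 + 0 = 73.94
73.94 is ≥ 73 and < 77 → C

C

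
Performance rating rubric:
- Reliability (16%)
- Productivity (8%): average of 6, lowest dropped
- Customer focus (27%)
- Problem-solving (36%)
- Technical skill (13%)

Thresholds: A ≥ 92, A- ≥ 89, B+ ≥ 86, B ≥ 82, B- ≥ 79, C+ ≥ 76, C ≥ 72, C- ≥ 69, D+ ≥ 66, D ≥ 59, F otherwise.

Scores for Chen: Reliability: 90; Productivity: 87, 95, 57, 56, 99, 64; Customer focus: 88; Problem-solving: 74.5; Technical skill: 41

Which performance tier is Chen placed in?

Productivity: drop 56 → average of remaining 5 = 402/5 = 80.4
Weighted total:
  Reliability 90 × 0.16 = 14.4
  Productivity 80.4 × 0.08 = 6.432
  Customer focus 88 × 0.27 = 23.76
  Problem-solving 74.5 × 0.36 = 26.82
  Technical skill 41 × 0.13 = 5.33
Sum = 76.742
76.742 is ≥ 76 and < 79 → C+

C+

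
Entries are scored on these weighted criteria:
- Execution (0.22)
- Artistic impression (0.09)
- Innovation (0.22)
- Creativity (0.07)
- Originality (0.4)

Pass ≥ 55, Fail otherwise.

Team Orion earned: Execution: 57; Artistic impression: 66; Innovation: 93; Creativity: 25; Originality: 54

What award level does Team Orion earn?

Pass

Weighted total:
  Execution 57 × 0.22 = 12.54
  Artistic impression 66 × 0.09 = 5.94
  Innovation 93 × 0.22 = 20.46
  Creativity 25 × 0.07 = 1.75
  Originality 54 × 0.4 = 21.6
Sum = 62.29
62.29 ≥ 55 → Pass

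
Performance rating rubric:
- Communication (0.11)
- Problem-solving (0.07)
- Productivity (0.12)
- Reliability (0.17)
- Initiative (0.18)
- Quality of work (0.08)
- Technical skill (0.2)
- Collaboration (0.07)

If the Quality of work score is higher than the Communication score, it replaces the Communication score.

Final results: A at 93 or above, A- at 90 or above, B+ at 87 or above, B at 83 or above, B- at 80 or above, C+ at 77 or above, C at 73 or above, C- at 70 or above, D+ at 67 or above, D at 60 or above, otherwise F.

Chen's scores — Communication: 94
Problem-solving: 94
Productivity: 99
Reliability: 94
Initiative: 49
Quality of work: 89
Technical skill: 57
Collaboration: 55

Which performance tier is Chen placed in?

Quality of work (89) ≤ Communication (94), so Communication stays at 94.
Weighted total:
  Communication 94 × 0.11 = 10.34
  Problem-solving 94 × 0.07 = 6.58
  Productivity 99 × 0.12 = 11.88
  Reliability 94 × 0.17 = 15.98
  Initiative 49 × 0.18 = 8.82
  Quality of work 89 × 0.08 = 7.12
  Technical skill 57 × 0.2 = 11.4
  Collaboration 55 × 0.07 = 3.85
Sum = 75.97
75.97 is ≥ 73 and < 77 → C

C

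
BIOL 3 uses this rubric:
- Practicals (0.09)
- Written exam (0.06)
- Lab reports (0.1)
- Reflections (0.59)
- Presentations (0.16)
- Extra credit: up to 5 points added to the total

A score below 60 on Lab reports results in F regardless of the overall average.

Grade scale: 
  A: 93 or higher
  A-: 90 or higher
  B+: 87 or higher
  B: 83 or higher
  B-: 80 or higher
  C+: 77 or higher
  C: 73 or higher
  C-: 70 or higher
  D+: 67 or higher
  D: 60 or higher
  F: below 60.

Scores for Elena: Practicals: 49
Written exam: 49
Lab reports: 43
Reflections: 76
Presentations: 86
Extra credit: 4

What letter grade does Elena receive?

F

Lab reports score 43 < 60: minimum not met.
Weighted total:
  Practicals 49 × 0.09 = 4.41
  Written exam 49 × 0.06 = 2.94
  Lab reports 43 × 0.1 = 4.3
  Reflections 76 × 0.59 = 44.84
  Presentations 86 × 0.16 = 13.76
Sum = 70.25
Extra credit: 70.25 + 4 = 74.25
Because the Lab reports minimum was not met, the result is F.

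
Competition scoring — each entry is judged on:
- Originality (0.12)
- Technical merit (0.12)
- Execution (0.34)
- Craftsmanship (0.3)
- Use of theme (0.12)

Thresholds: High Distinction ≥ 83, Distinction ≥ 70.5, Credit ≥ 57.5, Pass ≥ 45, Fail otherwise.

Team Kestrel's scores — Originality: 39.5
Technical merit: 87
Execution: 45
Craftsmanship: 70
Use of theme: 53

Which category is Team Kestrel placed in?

Weighted total:
  Originality 39.5 × 0.12 = 4.74
  Technical merit 87 × 0.12 = 10.44
  Execution 45 × 0.34 = 15.3
  Craftsmanship 70 × 0.3 = 21
  Use of theme 53 × 0.12 = 6.36
Sum = 57.84
57.84 is ≥ 57.5 and < 70.5 → Credit

Credit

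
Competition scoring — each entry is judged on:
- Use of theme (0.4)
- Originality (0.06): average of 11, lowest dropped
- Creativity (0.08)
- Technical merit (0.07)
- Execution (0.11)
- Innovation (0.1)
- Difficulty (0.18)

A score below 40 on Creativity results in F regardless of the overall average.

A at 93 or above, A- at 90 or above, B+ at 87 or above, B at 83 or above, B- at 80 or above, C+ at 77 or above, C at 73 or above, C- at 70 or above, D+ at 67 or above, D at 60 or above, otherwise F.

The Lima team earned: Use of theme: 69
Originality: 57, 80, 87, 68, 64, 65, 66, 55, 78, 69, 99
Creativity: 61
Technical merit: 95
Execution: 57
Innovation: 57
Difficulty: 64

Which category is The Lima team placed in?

Originality: drop 55 → average of remaining 10 = 733/10 = 73.3
Creativity score 61 ≥ 40: minimum met.
Weighted total:
  Use of theme 69 × 0.4 = 27.6
  Originality 73.3 × 0.06 = 4.398
  Creativity 61 × 0.08 = 4.88
  Technical merit 95 × 0.07 = 6.65
  Execution 57 × 0.11 = 6.27
  Innovation 57 × 0.1 = 5.7
  Difficulty 64 × 0.18 = 11.52
Sum = 67.018
67.018 is ≥ 67 and < 70 → D+

D+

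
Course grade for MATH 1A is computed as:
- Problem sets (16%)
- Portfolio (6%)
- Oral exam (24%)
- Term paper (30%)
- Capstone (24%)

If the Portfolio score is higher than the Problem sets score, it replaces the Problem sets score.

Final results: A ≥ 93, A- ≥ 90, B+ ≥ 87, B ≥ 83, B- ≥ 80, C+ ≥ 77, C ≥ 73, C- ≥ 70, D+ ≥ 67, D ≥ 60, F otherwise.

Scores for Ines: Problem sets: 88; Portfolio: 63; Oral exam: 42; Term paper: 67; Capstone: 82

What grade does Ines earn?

Portfolio (63) ≤ Problem sets (88), so Problem sets stays at 88.
Weighted total:
  Problem sets 88 × 0.16 = 14.08
  Portfolio 63 × 0.06 = 3.78
  Oral exam 42 × 0.24 = 10.08
  Term paper 67 × 0.3 = 20.1
  Capstone 82 × 0.24 = 19.68
Sum = 67.72
67.72 is ≥ 67 and < 70 → D+

D+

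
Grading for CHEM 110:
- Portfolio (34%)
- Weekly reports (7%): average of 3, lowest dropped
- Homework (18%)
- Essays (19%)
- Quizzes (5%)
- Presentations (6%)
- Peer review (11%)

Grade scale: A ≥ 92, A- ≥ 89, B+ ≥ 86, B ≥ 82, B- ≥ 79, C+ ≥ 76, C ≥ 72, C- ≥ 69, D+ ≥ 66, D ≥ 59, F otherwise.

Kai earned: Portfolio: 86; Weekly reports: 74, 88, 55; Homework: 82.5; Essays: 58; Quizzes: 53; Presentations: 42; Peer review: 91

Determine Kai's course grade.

Weekly reports: drop 55 → average of remaining 2 = 162/2 = 81
Weighted total:
  Portfolio 86 × 0.34 = 29.24
  Weekly reports 81 × 0.07 = 5.67
  Homework 82.5 × 0.18 = 14.85
  Essays 58 × 0.19 = 11.02
  Quizzes 53 × 0.05 = 2.65
  Presentations 42 × 0.06 = 2.52
  Peer review 91 × 0.11 = 10.01
Sum = 75.96
75.96 is ≥ 72 and < 76 → C

C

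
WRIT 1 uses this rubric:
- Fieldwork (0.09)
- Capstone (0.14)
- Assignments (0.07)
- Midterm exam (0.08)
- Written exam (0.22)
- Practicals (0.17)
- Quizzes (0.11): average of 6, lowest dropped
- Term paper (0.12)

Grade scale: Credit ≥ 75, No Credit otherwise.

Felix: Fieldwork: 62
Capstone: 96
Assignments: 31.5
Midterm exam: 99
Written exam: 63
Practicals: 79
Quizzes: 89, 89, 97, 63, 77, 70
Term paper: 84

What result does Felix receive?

Quizzes: drop 63 → average of remaining 5 = 422/5 = 84.4
Weighted total:
  Fieldwork 62 × 0.09 = 5.58
  Capstone 96 × 0.14 = 13.44
  Assignments 31.5 × 0.07 = 2.205
  Midterm exam 99 × 0.08 = 7.92
  Written exam 63 × 0.22 = 13.86
  Practicals 79 × 0.17 = 13.43
  Quizzes 84.4 × 0.11 = 9.284
  Term paper 84 × 0.12 = 10.08
Sum = 75.799
75.799 ≥ 75 → Credit

Credit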